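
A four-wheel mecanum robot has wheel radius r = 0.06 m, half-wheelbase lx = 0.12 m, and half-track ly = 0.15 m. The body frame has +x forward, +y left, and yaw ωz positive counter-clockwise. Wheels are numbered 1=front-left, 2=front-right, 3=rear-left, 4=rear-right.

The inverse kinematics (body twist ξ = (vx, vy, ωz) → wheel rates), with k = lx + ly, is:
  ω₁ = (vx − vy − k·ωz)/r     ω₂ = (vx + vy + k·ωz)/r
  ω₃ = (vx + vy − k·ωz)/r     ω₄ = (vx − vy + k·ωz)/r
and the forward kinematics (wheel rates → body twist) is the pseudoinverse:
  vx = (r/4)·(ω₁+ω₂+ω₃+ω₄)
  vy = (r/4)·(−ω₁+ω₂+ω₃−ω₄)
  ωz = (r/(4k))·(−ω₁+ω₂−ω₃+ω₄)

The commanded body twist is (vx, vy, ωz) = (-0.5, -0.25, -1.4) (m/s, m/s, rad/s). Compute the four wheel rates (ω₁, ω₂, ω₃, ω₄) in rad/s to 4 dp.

k = lx + ly = 0.12 + 0.15 = 0.2700;  k·ωz = 0.2700·-1.4 = -0.3780
ω₁ (FL) = (vx − vy − k·ωz)/r = 0.1280/0.06 = 2.1333
ω₂ (FR) = (vx + vy + k·ωz)/r = -1.1280/0.06 = -18.8000
ω₃ (RL) = (vx + vy − k·ωz)/r = -0.3720/0.06 = -6.2000
ω₄ (RR) = (vx − vy + k·ωz)/r = -0.6280/0.06 = -10.4667

(2.1333, -18.8000, -6.2000, -10.4667)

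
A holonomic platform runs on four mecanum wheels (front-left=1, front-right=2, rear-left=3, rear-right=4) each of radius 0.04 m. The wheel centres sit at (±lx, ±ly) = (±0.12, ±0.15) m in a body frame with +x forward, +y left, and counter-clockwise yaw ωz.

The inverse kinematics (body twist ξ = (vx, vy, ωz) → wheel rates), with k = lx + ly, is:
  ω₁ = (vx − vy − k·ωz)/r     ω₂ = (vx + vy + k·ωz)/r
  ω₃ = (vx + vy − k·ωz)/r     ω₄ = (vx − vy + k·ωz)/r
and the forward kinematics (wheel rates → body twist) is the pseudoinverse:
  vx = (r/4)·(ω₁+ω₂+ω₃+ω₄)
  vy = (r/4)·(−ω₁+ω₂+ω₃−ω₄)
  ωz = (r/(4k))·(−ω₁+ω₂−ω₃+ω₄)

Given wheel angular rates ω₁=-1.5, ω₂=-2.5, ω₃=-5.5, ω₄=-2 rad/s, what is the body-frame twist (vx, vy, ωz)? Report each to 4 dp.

k = lx + ly = 0.12 + 0.15 = 0.2700
ω₁+ω₂+ω₃+ω₄ = -11.5000  →  vx = (0.04/4)·-11.5000 = -0.1150
−ω₁+ω₂+ω₃−ω₄ = -4.5000  →  vy = (0.04/4)·-4.5000 = -0.0450
−ω₁+ω₂−ω₃+ω₄ = 2.5000  →  ωz = (0.04/1.0800)·2.5000 = 0.0926

(-0.1150, -0.0450, 0.0926)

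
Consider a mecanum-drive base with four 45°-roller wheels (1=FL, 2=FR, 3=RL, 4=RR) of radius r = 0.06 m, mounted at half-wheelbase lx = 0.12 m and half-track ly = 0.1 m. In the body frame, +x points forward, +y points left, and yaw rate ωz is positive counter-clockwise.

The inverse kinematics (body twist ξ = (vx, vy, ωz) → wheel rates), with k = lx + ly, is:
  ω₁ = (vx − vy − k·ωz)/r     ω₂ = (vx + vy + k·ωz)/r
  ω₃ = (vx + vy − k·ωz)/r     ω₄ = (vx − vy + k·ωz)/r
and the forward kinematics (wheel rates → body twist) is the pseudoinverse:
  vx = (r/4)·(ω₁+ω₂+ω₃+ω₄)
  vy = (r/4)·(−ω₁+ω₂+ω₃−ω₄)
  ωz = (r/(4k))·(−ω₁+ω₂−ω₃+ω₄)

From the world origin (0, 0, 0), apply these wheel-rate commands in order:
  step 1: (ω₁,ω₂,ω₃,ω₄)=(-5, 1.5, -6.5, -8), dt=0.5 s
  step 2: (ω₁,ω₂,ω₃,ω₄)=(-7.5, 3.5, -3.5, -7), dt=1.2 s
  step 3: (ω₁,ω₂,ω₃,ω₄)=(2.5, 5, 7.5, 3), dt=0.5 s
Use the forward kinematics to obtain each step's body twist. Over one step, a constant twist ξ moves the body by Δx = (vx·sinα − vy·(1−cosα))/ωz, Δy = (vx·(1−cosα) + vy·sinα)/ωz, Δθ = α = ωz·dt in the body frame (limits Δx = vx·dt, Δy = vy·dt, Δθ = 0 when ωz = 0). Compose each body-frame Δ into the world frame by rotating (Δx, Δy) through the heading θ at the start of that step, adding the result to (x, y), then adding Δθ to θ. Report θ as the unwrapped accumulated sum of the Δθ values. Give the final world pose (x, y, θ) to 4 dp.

(-0.4227, 0.2888, 0.7159)

step 1: ξ=(vx,vy,ωz)=(-0.2700, 0.1200, 0.3409), dt=0.5 → body Δ=(-0.1394, 0.0482, 0.1705) → world pose (-0.1394, 0.0482, 0.1705)
step 2: ξ=(vx,vy,ωz)=(-0.2175, 0.2175, 0.5114), dt=1.2 → body Δ=(-0.3225, 0.1673, 0.6136) → world pose (-0.4857, 0.1584, 0.7841)
step 3: ξ=(vx,vy,ωz)=(0.2700, 0.1050, -0.1364), dt=0.5 → body Δ=(0.1367, 0.0479, -0.0682) → world pose (-0.4227, 0.2888, 0.7159)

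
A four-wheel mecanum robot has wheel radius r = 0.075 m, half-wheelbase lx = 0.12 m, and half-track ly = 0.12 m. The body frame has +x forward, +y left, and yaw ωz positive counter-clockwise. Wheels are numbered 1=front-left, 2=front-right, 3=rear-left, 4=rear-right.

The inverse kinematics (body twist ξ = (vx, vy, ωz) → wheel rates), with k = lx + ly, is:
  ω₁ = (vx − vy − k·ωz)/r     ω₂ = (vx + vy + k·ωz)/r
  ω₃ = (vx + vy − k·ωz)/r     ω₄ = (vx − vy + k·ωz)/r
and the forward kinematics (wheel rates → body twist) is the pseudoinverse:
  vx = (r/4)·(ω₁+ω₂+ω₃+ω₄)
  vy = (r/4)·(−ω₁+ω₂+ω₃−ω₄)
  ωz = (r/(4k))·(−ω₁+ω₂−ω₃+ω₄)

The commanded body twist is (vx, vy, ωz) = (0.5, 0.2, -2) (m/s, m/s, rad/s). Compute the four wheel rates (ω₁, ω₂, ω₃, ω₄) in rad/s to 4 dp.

(10.4000, 2.9333, 15.7333, -2.4000)

k = lx + ly = 0.12 + 0.12 = 0.2400;  k·ωz = 0.2400·-2 = -0.4800
ω₁ (FL) = (vx − vy − k·ωz)/r = 0.7800/0.075 = 10.4000
ω₂ (FR) = (vx + vy + k·ωz)/r = 0.2200/0.075 = 2.9333
ω₃ (RL) = (vx + vy − k·ωz)/r = 1.1800/0.075 = 15.7333
ω₄ (RR) = (vx − vy + k·ωz)/r = -0.1800/0.075 = -2.4000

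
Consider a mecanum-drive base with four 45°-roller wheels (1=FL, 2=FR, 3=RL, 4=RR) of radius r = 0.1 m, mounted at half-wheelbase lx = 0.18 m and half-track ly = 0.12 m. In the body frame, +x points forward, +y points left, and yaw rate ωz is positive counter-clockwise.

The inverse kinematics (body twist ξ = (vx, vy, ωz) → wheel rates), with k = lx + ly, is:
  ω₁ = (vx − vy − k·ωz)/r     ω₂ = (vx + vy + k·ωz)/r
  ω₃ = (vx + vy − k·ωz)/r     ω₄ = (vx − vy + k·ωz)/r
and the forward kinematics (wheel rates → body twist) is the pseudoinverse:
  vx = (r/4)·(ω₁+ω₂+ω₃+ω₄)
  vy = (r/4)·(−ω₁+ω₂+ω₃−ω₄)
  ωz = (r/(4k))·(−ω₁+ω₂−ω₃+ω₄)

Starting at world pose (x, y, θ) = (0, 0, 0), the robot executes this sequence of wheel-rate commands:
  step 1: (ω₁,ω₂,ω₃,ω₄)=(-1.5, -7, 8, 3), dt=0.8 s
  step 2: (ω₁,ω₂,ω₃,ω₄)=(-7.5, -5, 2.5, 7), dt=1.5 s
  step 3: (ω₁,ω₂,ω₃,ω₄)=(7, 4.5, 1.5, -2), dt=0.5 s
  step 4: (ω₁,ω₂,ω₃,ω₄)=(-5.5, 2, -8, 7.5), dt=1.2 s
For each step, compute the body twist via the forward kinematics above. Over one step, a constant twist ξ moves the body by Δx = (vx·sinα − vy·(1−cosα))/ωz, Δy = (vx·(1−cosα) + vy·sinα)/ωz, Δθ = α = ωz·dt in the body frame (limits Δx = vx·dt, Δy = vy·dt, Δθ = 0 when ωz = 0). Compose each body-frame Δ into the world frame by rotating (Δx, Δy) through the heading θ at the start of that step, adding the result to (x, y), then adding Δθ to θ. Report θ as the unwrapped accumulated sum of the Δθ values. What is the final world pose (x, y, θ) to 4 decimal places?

(0.1772, -0.2230, 2.2250)

step 1: ξ=(vx,vy,ωz)=(0.0625, -0.0125, -0.8750), dt=0.8 → body Δ=(0.0427, -0.0260, -0.7000) → world pose (0.0427, -0.0260, -0.7000)
step 2: ξ=(vx,vy,ωz)=(-0.0750, -0.0500, 0.5833), dt=1.5 → body Δ=(-0.0679, -0.1119, 0.8750) → world pose (-0.0814, -0.0679, 0.1750)
step 3: ξ=(vx,vy,ωz)=(0.2750, 0.0250, -0.5000), dt=0.5 → body Δ=(0.1376, -0.0047, -0.2500) → world pose (0.0549, -0.0486, -0.0750)
step 4: ξ=(vx,vy,ωz)=(-0.1000, -0.2000, 1.9167), dt=1.2 → body Δ=(0.1350, -0.1647, 2.3000) → world pose (0.1772, -0.2230, 2.2250)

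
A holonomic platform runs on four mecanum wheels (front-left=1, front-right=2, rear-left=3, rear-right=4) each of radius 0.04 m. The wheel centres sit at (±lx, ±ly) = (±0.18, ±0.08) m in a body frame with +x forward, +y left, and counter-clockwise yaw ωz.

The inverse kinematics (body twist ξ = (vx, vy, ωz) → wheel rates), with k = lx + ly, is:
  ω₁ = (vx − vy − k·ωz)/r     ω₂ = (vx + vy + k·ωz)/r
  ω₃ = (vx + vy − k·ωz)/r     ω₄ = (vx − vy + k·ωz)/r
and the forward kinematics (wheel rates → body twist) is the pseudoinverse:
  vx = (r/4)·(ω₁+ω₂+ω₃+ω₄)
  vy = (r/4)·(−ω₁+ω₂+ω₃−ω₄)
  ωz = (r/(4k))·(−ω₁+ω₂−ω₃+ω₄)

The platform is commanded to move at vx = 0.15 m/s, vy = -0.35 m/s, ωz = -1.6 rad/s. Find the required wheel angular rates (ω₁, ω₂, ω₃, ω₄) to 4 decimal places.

k = lx + ly = 0.18 + 0.08 = 0.2600;  k·ωz = 0.2600·-1.6 = -0.4160
ω₁ (FL) = (vx − vy − k·ωz)/r = 0.9160/0.04 = 22.9000
ω₂ (FR) = (vx + vy + k·ωz)/r = -0.6160/0.04 = -15.4000
ω₃ (RL) = (vx + vy − k·ωz)/r = 0.2160/0.04 = 5.4000
ω₄ (RR) = (vx − vy + k·ωz)/r = 0.0840/0.04 = 2.1000

(22.9000, -15.4000, 5.4000, 2.1000)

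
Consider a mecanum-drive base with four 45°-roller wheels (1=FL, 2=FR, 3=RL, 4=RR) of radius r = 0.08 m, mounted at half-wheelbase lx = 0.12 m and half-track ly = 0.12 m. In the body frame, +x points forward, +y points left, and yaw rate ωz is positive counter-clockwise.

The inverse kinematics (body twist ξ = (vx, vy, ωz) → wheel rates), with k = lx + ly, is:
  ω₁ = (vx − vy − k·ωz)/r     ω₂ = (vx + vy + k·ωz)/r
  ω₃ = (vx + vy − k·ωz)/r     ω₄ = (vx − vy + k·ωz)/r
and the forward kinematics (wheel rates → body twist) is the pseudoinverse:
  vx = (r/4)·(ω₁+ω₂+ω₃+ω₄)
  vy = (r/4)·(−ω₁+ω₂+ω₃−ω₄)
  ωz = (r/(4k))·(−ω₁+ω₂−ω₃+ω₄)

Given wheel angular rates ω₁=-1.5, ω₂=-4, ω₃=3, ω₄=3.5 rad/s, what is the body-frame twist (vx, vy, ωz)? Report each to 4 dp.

k = lx + ly = 0.12 + 0.12 = 0.2400
ω₁+ω₂+ω₃+ω₄ = 1.0000  →  vx = (0.08/4)·1.0000 = 0.0200
−ω₁+ω₂+ω₃−ω₄ = -3.0000  →  vy = (0.08/4)·-3.0000 = -0.0600
−ω₁+ω₂−ω₃+ω₄ = -2.0000  →  ωz = (0.08/0.9600)·-2.0000 = -0.1667

(0.0200, -0.0600, -0.1667)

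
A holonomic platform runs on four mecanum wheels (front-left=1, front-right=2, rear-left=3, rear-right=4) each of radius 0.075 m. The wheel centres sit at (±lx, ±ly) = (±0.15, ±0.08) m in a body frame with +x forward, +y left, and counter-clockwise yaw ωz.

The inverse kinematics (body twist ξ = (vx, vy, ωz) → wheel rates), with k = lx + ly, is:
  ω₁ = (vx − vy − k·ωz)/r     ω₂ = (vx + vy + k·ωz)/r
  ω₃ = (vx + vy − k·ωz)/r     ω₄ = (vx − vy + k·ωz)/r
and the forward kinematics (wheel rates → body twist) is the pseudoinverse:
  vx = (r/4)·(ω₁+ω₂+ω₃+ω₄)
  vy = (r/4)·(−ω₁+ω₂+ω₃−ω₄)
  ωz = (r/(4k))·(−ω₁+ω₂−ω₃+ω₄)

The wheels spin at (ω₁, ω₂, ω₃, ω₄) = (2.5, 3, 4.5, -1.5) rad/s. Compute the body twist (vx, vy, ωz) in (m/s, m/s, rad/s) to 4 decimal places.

(0.1594, 0.1219, -0.4484)

k = lx + ly = 0.15 + 0.08 = 0.2300
ω₁+ω₂+ω₃+ω₄ = 8.5000  →  vx = (0.075/4)·8.5000 = 0.1594
−ω₁+ω₂+ω₃−ω₄ = 6.5000  →  vy = (0.075/4)·6.5000 = 0.1219
−ω₁+ω₂−ω₃+ω₄ = -5.5000  →  ωz = (0.075/0.9200)·-5.5000 = -0.4484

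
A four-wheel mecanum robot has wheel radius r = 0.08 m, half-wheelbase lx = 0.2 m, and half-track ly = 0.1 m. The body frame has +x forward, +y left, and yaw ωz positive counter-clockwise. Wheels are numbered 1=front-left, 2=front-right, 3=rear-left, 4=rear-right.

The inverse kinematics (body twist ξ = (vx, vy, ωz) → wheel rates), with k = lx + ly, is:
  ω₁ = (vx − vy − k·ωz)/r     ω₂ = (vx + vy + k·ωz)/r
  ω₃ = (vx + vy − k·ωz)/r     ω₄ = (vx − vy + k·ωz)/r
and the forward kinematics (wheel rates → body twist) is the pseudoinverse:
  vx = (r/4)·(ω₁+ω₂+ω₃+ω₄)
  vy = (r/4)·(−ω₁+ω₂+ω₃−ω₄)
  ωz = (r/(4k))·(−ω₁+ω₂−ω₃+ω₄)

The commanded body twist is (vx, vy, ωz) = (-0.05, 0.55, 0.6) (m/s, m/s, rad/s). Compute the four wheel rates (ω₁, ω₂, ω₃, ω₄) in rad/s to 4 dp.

(-9.7500, 8.5000, 4.0000, -5.2500)

k = lx + ly = 0.2 + 0.1 = 0.3000;  k·ωz = 0.3000·0.6 = 0.1800
ω₁ (FL) = (vx − vy − k·ωz)/r = -0.7800/0.08 = -9.7500
ω₂ (FR) = (vx + vy + k·ωz)/r = 0.6800/0.08 = 8.5000
ω₃ (RL) = (vx + vy − k·ωz)/r = 0.3200/0.08 = 4.0000
ω₄ (RR) = (vx − vy + k·ωz)/r = -0.4200/0.08 = -5.2500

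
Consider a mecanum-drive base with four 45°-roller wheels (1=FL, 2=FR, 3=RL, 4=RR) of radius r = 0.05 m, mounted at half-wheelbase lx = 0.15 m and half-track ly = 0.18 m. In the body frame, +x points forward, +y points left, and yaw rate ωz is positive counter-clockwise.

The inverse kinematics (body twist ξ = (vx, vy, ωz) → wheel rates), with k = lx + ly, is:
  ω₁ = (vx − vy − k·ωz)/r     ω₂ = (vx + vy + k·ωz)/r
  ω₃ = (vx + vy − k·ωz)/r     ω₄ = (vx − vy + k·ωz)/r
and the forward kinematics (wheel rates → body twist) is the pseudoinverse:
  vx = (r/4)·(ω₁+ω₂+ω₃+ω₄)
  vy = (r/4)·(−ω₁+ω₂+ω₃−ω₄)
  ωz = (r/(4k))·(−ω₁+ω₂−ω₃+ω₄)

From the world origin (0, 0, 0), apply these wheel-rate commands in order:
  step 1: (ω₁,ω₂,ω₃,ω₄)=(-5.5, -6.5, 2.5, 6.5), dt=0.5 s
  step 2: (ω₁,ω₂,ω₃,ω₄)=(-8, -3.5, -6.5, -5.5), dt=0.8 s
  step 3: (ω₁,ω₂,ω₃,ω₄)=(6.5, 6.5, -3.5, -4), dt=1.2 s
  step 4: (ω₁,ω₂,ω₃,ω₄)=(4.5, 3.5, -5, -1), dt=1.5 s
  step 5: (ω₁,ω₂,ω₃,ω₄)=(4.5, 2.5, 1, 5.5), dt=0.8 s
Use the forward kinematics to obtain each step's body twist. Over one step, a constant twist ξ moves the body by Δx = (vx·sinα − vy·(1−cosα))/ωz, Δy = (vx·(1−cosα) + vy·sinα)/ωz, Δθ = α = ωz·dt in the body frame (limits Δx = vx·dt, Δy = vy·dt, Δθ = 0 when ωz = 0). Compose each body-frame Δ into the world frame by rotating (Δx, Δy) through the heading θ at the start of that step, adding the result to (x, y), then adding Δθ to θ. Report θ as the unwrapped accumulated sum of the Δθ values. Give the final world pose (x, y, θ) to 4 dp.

step 1: ξ=(vx,vy,ωz)=(-0.0375, -0.0625, 0.1136), dt=0.5 → body Δ=(-0.0179, -0.0318, 0.0568) → world pose (-0.0179, -0.0318, 0.0568)
step 2: ξ=(vx,vy,ωz)=(-0.2938, 0.0438, 0.2083), dt=0.8 → body Δ=(-0.2368, 0.0153, 0.1667) → world pose (-0.2552, -0.0299, 0.2235)
step 3: ξ=(vx,vy,ωz)=(0.0688, 0.0062, -0.0189), dt=1.2 → body Δ=(0.0826, 0.0066, -0.0227) → world pose (-0.1761, -0.0052, 0.2008)
step 4: ξ=(vx,vy,ωz)=(0.0250, -0.0625, 0.1136), dt=1.5 → body Δ=(0.0453, -0.0901, 0.1705) → world pose (-0.1137, -0.0845, 0.3712)
step 5: ξ=(vx,vy,ωz)=(0.1688, -0.0813, 0.0947), dt=0.8 → body Δ=(0.1373, -0.0598, 0.0758) → world pose (0.0359, -0.0904, 0.4470)

(0.0359, -0.0904, 0.4470)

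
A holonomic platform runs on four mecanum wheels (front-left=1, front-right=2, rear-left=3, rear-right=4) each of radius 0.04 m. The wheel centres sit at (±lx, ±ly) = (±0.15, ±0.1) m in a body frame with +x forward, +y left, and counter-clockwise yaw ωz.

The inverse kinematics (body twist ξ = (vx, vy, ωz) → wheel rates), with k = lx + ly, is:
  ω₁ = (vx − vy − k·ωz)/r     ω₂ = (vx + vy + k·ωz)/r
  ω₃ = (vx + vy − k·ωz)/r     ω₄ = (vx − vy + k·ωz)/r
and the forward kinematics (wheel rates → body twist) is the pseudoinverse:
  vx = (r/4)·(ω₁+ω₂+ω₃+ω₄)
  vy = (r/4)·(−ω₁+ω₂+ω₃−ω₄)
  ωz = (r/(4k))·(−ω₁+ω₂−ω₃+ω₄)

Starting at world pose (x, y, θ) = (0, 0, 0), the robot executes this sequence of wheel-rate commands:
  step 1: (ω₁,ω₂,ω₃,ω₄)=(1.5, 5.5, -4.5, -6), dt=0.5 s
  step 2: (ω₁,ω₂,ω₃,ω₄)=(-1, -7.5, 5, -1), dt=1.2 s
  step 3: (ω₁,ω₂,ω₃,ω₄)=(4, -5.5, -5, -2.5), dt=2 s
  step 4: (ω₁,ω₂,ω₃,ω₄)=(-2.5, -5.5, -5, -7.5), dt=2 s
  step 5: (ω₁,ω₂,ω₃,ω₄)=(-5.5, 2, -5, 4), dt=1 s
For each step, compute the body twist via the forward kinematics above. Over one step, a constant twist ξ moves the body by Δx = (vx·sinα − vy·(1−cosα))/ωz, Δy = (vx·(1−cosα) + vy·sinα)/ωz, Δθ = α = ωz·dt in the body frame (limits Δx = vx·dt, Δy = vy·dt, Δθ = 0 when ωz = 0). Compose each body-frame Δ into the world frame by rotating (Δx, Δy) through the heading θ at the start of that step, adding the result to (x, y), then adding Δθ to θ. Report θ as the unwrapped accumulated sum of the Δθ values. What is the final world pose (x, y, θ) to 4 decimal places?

(-0.5015, 0.4348, -0.8900)

step 1: ξ=(vx,vy,ωz)=(-0.0350, 0.0550, 0.1000), dt=0.5 → body Δ=(-0.0182, 0.0271, 0.0500) → world pose (-0.0182, 0.0271, 0.0500)
step 2: ξ=(vx,vy,ωz)=(-0.0450, -0.0050, -0.5000), dt=1.2 → body Δ=(-0.0526, 0.0101, -0.6000) → world pose (-0.0712, 0.0345, -0.5500)
step 3: ξ=(vx,vy,ωz)=(-0.0900, -0.1200, -0.2800), dt=2.0 → body Δ=(-0.2362, -0.1786, -0.5600) → world pose (-0.3659, 0.0057, -1.1100)
step 4: ξ=(vx,vy,ωz)=(-0.2050, -0.0050, -0.2200), dt=2.0 → body Δ=(-0.3991, 0.0791, -0.4400) → world pose (-0.4725, 0.3983, -1.5500)
step 5: ξ=(vx,vy,ωz)=(-0.0450, -0.0150, 0.6600), dt=1.0 → body Δ=(-0.0370, -0.0283, 0.6600) → world pose (-0.5015, 0.4348, -0.8900)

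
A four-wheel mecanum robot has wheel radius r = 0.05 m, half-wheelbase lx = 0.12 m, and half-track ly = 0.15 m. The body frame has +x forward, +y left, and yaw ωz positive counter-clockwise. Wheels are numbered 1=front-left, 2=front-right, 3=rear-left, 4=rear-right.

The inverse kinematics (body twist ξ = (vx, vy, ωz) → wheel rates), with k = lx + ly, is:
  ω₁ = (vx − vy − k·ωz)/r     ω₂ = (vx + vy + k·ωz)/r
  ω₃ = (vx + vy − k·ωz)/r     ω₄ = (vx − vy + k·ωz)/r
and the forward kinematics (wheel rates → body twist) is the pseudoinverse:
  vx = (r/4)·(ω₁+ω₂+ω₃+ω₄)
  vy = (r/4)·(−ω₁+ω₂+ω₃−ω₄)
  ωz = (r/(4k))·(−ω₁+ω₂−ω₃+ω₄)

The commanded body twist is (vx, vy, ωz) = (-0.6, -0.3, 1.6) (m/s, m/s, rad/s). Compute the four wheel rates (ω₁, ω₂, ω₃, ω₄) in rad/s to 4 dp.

k = lx + ly = 0.12 + 0.15 = 0.2700;  k·ωz = 0.2700·1.6 = 0.4320
ω₁ (FL) = (vx − vy − k·ωz)/r = -0.7320/0.05 = -14.6400
ω₂ (FR) = (vx + vy + k·ωz)/r = -0.4680/0.05 = -9.3600
ω₃ (RL) = (vx + vy − k·ωz)/r = -1.3320/0.05 = -26.6400
ω₄ (RR) = (vx − vy + k·ωz)/r = 0.1320/0.05 = 2.6400

(-14.6400, -9.3600, -26.6400, 2.6400)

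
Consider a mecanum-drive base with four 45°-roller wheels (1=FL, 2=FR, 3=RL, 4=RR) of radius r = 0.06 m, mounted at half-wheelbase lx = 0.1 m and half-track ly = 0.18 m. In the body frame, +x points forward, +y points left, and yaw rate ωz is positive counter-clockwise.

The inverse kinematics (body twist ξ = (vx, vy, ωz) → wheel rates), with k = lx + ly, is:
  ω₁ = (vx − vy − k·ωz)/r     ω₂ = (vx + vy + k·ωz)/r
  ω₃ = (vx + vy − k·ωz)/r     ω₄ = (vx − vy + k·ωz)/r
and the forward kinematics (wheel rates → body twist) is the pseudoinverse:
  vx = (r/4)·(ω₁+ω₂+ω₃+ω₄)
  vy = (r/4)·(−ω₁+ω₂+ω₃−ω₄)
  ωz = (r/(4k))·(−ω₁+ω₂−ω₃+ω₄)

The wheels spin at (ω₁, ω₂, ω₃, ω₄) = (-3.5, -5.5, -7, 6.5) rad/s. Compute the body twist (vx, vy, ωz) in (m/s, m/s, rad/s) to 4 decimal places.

(-0.1425, -0.2325, 0.6161)

k = lx + ly = 0.1 + 0.18 = 0.2800
ω₁+ω₂+ω₃+ω₄ = -9.5000  →  vx = (0.06/4)·-9.5000 = -0.1425
−ω₁+ω₂+ω₃−ω₄ = -15.5000  →  vy = (0.06/4)·-15.5000 = -0.2325
−ω₁+ω₂−ω₃+ω₄ = 11.5000  →  ωz = (0.06/1.1200)·11.5000 = 0.6161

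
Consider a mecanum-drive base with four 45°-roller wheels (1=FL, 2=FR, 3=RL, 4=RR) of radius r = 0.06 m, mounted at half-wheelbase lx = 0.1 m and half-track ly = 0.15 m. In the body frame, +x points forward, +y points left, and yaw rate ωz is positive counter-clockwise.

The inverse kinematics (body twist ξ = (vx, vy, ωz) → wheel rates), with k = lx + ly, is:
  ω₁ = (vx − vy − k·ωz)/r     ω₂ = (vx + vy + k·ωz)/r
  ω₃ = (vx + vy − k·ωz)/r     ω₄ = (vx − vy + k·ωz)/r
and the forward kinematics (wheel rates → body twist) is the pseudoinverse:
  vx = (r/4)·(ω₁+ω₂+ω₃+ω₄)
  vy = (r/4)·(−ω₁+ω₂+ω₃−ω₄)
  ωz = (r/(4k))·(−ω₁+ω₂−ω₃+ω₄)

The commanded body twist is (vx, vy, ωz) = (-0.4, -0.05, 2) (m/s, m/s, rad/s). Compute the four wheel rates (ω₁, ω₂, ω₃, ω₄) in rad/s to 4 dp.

k = lx + ly = 0.1 + 0.15 = 0.2500;  k·ωz = 0.2500·2 = 0.5000
ω₁ (FL) = (vx − vy − k·ωz)/r = -0.8500/0.06 = -14.1667
ω₂ (FR) = (vx + vy + k·ωz)/r = 0.0500/0.06 = 0.8333
ω₃ (RL) = (vx + vy − k·ωz)/r = -0.9500/0.06 = -15.8333
ω₄ (RR) = (vx − vy + k·ωz)/r = 0.1500/0.06 = 2.5000

(-14.1667, 0.8333, -15.8333, 2.5000)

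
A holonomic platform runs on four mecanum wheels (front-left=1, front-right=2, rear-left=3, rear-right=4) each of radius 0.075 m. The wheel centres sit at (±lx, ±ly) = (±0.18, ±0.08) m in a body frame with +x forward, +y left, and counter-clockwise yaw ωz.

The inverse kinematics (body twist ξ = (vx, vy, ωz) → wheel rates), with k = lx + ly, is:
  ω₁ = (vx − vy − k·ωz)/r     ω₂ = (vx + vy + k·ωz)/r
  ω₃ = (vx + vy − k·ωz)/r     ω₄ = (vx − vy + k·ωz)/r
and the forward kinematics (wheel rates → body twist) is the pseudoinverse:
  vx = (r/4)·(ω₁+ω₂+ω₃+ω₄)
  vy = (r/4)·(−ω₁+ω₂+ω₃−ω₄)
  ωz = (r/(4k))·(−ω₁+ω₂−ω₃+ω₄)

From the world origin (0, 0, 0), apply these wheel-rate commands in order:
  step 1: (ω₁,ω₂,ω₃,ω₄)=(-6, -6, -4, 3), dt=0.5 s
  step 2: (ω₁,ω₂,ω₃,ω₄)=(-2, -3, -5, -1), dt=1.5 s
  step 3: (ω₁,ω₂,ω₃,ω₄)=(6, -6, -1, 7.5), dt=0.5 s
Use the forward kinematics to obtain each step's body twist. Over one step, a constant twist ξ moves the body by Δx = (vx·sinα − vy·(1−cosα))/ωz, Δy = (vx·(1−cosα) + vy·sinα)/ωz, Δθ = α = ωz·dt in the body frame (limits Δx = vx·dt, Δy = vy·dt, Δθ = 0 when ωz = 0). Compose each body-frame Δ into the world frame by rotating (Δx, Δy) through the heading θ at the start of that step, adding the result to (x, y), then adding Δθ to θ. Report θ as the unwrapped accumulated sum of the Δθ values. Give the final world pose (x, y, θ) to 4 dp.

step 1: ξ=(vx,vy,ωz)=(-0.2437, -0.1312, 0.5048), dt=0.5 → body Δ=(-0.1123, -0.0802, 0.2524) → world pose (-0.1123, -0.0802, 0.2524)
step 2: ξ=(vx,vy,ωz)=(-0.2062, -0.0938, 0.2163), dt=1.5 → body Δ=(-0.2814, -0.1879, 0.3245) → world pose (-0.3379, -0.3325, 0.5769)
step 3: ξ=(vx,vy,ωz)=(0.1219, -0.3844, -0.2524), dt=0.5 → body Δ=(0.0487, -0.1955, -0.1262) → world pose (-0.1904, -0.4698, 0.4507)

(-0.1904, -0.4698, 0.4507)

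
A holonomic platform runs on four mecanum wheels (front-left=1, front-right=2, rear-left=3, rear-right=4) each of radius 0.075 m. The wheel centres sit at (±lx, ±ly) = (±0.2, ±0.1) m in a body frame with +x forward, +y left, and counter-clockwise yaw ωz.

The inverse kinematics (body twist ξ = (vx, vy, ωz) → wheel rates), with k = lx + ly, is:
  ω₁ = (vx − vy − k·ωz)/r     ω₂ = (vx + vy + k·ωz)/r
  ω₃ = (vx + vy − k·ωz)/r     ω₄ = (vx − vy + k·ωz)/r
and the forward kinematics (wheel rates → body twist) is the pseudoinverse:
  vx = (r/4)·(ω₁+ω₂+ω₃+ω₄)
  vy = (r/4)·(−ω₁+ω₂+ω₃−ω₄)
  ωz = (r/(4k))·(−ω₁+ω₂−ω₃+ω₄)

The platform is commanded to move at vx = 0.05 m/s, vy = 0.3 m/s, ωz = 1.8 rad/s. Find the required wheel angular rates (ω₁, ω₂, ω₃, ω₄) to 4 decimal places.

(-10.5333, 11.8667, -2.5333, 3.8667)

k = lx + ly = 0.2 + 0.1 = 0.3000;  k·ωz = 0.3000·1.8 = 0.5400
ω₁ (FL) = (vx − vy − k·ωz)/r = -0.7900/0.075 = -10.5333
ω₂ (FR) = (vx + vy + k·ωz)/r = 0.8900/0.075 = 11.8667
ω₃ (RL) = (vx + vy − k·ωz)/r = -0.1900/0.075 = -2.5333
ω₄ (RR) = (vx − vy + k·ωz)/r = 0.2900/0.075 = 3.8667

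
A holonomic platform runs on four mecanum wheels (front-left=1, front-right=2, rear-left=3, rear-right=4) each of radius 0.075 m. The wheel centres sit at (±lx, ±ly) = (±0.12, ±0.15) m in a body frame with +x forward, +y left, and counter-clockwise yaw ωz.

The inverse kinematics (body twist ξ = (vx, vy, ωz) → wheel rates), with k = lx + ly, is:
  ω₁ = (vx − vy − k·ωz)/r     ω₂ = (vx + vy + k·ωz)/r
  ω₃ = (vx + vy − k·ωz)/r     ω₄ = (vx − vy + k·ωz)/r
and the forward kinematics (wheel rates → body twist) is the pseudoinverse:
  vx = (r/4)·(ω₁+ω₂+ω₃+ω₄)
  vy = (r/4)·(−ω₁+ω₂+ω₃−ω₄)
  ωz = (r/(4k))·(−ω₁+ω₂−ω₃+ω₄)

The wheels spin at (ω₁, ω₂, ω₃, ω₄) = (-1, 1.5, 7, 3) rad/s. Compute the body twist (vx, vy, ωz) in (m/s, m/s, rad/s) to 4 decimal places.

(0.1969, 0.1219, -0.1042)

k = lx + ly = 0.12 + 0.15 = 0.2700
ω₁+ω₂+ω₃+ω₄ = 10.5000  →  vx = (0.075/4)·10.5000 = 0.1969
−ω₁+ω₂+ω₃−ω₄ = 6.5000  →  vy = (0.075/4)·6.5000 = 0.1219
−ω₁+ω₂−ω₃+ω₄ = -1.5000  →  ωz = (0.075/1.0800)·-1.5000 = -0.1042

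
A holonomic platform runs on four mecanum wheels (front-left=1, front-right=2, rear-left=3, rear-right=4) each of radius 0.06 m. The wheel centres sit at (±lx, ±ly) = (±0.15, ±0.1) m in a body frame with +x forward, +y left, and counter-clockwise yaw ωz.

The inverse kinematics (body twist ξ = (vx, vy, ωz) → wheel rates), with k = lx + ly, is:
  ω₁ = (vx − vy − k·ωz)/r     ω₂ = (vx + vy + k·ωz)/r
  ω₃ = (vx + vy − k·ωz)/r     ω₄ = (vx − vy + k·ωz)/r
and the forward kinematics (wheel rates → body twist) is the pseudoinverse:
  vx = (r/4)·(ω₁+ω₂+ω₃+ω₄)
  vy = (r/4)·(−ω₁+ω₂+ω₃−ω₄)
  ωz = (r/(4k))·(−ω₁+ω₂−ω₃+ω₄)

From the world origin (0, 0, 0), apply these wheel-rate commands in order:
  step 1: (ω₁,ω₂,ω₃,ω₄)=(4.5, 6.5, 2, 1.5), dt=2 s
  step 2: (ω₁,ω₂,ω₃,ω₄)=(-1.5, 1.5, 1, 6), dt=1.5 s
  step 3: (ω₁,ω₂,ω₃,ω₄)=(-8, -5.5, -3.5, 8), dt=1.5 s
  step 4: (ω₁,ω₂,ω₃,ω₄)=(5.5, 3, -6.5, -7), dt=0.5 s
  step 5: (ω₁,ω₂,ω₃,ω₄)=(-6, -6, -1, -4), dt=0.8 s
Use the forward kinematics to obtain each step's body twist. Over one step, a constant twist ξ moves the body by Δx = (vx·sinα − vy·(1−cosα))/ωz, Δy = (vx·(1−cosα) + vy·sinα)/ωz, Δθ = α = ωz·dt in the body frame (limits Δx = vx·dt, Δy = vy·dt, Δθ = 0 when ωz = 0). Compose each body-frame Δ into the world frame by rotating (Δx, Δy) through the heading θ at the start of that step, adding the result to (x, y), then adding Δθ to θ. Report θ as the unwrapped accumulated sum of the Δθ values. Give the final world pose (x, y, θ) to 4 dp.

step 1: ξ=(vx,vy,ωz)=(0.2175, 0.0375, 0.0900), dt=2.0 → body Δ=(0.4259, 0.1136, 0.1800) → world pose (0.4259, 0.1136, 0.1800)
step 2: ξ=(vx,vy,ωz)=(0.1050, -0.0300, 0.4800), dt=1.5 → body Δ=(0.1598, 0.0131, 0.7200) → world pose (0.5808, 0.1551, 0.9000)
step 3: ξ=(vx,vy,ωz)=(-0.1350, -0.1350, 0.8400), dt=1.5 → body Δ=(-0.0414, -0.2646, 1.2600) → world pose (0.7622, -0.0418, 2.1600)
step 4: ξ=(vx,vy,ωz)=(-0.0750, -0.0300, -0.1800), dt=0.5 → body Δ=(-0.0381, -0.0133, -0.0900) → world pose (0.7945, -0.0661, 2.0700)
step 5: ξ=(vx,vy,ωz)=(-0.2550, 0.0450, -0.1800), dt=0.8 → body Δ=(-0.2007, 0.0505, -0.1440) → world pose (0.8462, -0.2665, 1.9260)

(0.8462, -0.2665, 1.9260)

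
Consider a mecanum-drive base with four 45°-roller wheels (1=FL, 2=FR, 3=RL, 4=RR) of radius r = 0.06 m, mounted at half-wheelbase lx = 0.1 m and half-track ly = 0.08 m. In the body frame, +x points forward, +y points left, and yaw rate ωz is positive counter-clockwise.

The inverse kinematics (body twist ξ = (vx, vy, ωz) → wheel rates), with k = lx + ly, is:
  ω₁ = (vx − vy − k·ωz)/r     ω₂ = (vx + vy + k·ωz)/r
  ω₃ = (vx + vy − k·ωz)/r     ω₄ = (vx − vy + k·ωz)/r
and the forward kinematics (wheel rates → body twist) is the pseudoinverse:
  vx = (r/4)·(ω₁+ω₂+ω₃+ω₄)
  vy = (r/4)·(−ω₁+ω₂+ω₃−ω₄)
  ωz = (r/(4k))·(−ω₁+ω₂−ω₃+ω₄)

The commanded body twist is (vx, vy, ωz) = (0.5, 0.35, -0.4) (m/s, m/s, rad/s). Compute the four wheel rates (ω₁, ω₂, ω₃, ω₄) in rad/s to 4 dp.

(3.7000, 12.9667, 15.3667, 1.3000)

k = lx + ly = 0.1 + 0.08 = 0.1800;  k·ωz = 0.1800·-0.4 = -0.0720
ω₁ (FL) = (vx − vy − k·ωz)/r = 0.2220/0.06 = 3.7000
ω₂ (FR) = (vx + vy + k·ωz)/r = 0.7780/0.06 = 12.9667
ω₃ (RL) = (vx + vy − k·ωz)/r = 0.9220/0.06 = 15.3667
ω₄ (RR) = (vx − vy + k·ωz)/r = 0.0780/0.06 = 1.3000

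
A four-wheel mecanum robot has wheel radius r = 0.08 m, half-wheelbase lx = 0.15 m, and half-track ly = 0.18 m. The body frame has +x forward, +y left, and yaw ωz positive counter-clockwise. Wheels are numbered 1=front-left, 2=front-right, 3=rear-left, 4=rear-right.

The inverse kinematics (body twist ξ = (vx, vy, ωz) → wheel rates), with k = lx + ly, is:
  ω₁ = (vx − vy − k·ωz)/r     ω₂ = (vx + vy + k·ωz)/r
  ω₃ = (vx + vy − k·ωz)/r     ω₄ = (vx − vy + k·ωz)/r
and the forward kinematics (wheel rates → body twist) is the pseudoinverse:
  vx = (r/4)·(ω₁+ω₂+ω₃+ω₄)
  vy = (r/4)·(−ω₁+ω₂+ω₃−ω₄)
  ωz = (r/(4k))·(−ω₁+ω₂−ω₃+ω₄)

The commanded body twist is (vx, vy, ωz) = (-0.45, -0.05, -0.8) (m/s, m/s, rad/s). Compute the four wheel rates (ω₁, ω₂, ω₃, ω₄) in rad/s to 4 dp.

(-1.7000, -9.5500, -2.9500, -8.3000)

k = lx + ly = 0.15 + 0.18 = 0.3300;  k·ωz = 0.3300·-0.8 = -0.2640
ω₁ (FL) = (vx − vy − k·ωz)/r = -0.1360/0.08 = -1.7000
ω₂ (FR) = (vx + vy + k·ωz)/r = -0.7640/0.08 = -9.5500
ω₃ (RL) = (vx + vy − k·ωz)/r = -0.2360/0.08 = -2.9500
ω₄ (RR) = (vx − vy + k·ωz)/r = -0.6640/0.08 = -8.3000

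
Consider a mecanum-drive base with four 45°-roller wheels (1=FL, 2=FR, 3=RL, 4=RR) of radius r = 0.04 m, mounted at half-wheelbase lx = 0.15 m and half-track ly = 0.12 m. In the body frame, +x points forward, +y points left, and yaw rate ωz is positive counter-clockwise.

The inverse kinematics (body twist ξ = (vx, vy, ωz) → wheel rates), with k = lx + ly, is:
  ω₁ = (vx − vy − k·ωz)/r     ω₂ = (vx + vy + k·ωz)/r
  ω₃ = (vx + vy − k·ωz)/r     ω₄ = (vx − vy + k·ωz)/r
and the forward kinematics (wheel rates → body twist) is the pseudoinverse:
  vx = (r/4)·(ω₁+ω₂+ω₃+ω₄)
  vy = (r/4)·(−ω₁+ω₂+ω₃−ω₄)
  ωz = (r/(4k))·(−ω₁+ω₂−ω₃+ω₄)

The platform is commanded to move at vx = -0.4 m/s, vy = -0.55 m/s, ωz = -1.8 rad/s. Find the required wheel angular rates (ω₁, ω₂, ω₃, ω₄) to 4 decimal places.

(15.9000, -35.9000, -11.6000, -8.4000)

k = lx + ly = 0.15 + 0.12 = 0.2700;  k·ωz = 0.2700·-1.8 = -0.4860
ω₁ (FL) = (vx − vy − k·ωz)/r = 0.6360/0.04 = 15.9000
ω₂ (FR) = (vx + vy + k·ωz)/r = -1.4360/0.04 = -35.9000
ω₃ (RL) = (vx + vy − k·ωz)/r = -0.4640/0.04 = -11.6000
ω₄ (RR) = (vx − vy + k·ωz)/r = -0.3360/0.04 = -8.4000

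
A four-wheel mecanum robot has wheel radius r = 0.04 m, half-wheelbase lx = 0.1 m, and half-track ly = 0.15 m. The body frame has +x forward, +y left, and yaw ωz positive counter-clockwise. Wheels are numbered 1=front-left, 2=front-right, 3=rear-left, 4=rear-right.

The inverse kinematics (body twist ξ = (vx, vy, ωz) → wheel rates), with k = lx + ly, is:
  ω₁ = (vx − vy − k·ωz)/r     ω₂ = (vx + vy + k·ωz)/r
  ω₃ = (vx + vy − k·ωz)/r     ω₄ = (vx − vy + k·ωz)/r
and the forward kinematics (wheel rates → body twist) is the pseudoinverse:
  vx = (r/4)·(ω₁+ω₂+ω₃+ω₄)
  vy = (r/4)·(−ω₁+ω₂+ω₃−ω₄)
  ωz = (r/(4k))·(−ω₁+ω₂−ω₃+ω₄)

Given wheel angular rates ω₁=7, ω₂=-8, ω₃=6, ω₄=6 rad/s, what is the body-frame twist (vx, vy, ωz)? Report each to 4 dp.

(0.1100, -0.1500, -0.6000)

k = lx + ly = 0.1 + 0.15 = 0.2500
ω₁+ω₂+ω₃+ω₄ = 11.0000  →  vx = (0.04/4)·11.0000 = 0.1100
−ω₁+ω₂+ω₃−ω₄ = -15.0000  →  vy = (0.04/4)·-15.0000 = -0.1500
−ω₁+ω₂−ω₃+ω₄ = -15.0000  →  ωz = (0.04/1.0000)·-15.0000 = -0.6000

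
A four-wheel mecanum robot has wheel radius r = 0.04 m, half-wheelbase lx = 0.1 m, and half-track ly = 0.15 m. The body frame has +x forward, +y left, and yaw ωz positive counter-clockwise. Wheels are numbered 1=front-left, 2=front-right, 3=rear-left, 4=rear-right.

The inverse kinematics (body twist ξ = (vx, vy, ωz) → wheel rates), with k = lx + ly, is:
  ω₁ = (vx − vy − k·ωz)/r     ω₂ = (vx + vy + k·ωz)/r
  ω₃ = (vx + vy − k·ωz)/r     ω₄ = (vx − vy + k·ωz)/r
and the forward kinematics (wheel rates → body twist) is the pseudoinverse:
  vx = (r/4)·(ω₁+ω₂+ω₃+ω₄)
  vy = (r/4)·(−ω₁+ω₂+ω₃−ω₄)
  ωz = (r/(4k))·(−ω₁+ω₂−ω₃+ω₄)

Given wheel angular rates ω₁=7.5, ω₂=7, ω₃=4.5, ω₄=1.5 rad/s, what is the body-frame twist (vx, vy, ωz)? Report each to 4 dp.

(0.2050, 0.0250, -0.1400)

k = lx + ly = 0.1 + 0.15 = 0.2500
ω₁+ω₂+ω₃+ω₄ = 20.5000  →  vx = (0.04/4)·20.5000 = 0.2050
−ω₁+ω₂+ω₃−ω₄ = 2.5000  →  vy = (0.04/4)·2.5000 = 0.0250
−ω₁+ω₂−ω₃+ω₄ = -3.5000  →  ωz = (0.04/1.0000)·-3.5000 = -0.1400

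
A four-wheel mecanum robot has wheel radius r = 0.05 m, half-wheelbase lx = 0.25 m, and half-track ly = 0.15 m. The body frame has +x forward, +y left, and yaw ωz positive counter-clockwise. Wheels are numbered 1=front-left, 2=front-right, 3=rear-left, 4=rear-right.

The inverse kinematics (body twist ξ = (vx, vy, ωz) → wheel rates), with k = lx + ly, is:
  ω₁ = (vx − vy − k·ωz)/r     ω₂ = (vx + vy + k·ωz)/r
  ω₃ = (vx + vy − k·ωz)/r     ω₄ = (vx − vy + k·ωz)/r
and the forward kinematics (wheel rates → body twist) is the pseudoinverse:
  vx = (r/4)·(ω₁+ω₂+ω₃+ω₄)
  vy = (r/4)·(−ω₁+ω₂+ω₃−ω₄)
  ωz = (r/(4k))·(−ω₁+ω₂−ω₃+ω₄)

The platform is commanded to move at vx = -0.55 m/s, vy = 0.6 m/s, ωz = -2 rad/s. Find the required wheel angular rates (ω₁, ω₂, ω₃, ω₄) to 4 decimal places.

k = lx + ly = 0.25 + 0.15 = 0.4000;  k·ωz = 0.4000·-2 = -0.8000
ω₁ (FL) = (vx − vy − k·ωz)/r = -0.3500/0.05 = -7.0000
ω₂ (FR) = (vx + vy + k·ωz)/r = -0.7500/0.05 = -15.0000
ω₃ (RL) = (vx + vy − k·ωz)/r = 0.8500/0.05 = 17.0000
ω₄ (RR) = (vx − vy + k·ωz)/r = -1.9500/0.05 = -39.0000

(-7.0000, -15.0000, 17.0000, -39.0000)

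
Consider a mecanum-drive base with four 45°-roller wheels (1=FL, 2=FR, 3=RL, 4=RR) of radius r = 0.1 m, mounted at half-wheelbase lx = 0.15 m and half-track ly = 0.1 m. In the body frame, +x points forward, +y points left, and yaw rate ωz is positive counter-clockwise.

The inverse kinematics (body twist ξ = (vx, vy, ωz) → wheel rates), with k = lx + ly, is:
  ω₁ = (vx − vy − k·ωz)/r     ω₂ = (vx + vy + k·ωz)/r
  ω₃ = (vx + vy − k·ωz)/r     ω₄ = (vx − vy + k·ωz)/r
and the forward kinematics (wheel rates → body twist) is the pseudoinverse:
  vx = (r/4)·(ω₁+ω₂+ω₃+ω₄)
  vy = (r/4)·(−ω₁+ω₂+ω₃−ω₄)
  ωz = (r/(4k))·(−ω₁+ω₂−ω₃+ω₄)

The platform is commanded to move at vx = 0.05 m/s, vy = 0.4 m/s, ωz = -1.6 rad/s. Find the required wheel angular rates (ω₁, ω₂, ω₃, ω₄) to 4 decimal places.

k = lx + ly = 0.15 + 0.1 = 0.2500;  k·ωz = 0.2500·-1.6 = -0.4000
ω₁ (FL) = (vx − vy − k·ωz)/r = 0.0500/0.1 = 0.5000
ω₂ (FR) = (vx + vy + k·ωz)/r = 0.0500/0.1 = 0.5000
ω₃ (RL) = (vx + vy − k·ωz)/r = 0.8500/0.1 = 8.5000
ω₄ (RR) = (vx − vy + k·ωz)/r = -0.7500/0.1 = -7.5000

(0.5000, 0.5000, 8.5000, -7.5000)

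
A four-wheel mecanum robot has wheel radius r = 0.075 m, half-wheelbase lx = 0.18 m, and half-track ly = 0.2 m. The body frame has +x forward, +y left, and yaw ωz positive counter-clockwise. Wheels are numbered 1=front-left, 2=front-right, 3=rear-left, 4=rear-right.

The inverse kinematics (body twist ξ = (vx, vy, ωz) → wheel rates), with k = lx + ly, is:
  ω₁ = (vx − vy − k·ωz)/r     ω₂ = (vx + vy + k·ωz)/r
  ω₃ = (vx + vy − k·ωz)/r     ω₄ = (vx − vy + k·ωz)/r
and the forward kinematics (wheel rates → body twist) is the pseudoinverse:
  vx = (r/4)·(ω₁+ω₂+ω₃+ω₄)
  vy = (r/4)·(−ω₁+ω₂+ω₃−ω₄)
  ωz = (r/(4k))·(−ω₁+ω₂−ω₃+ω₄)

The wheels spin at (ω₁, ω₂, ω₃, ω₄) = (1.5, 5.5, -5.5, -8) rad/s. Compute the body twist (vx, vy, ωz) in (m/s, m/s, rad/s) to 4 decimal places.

k = lx + ly = 0.18 + 0.2 = 0.3800
ω₁+ω₂+ω₃+ω₄ = -6.5000  →  vx = (0.075/4)·-6.5000 = -0.1219
−ω₁+ω₂+ω₃−ω₄ = 6.5000  →  vy = (0.075/4)·6.5000 = 0.1219
−ω₁+ω₂−ω₃+ω₄ = 1.5000  →  ωz = (0.075/1.5200)·1.5000 = 0.0740

(-0.1219, 0.1219, 0.0740)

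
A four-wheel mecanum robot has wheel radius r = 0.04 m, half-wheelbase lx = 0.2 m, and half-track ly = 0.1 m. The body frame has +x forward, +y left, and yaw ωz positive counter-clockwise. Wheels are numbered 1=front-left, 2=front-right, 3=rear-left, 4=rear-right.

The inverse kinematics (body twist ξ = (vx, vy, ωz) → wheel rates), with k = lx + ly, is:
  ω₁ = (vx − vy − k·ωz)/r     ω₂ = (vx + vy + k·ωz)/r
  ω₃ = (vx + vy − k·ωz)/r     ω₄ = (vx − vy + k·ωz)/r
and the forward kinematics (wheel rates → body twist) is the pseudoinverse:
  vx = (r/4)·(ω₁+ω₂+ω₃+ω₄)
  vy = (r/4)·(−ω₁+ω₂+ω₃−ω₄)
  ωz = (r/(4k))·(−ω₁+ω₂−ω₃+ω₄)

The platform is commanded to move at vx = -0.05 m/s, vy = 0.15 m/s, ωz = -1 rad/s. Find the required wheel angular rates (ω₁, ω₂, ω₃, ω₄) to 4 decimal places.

k = lx + ly = 0.2 + 0.1 = 0.3000;  k·ωz = 0.3000·-1 = -0.3000
ω₁ (FL) = (vx − vy − k·ωz)/r = 0.1000/0.04 = 2.5000
ω₂ (FR) = (vx + vy + k·ωz)/r = -0.2000/0.04 = -5.0000
ω₃ (RL) = (vx + vy − k·ωz)/r = 0.4000/0.04 = 10.0000
ω₄ (RR) = (vx − vy + k·ωz)/r = -0.5000/0.04 = -12.5000

(2.5000, -5.0000, 10.0000, -12.5000)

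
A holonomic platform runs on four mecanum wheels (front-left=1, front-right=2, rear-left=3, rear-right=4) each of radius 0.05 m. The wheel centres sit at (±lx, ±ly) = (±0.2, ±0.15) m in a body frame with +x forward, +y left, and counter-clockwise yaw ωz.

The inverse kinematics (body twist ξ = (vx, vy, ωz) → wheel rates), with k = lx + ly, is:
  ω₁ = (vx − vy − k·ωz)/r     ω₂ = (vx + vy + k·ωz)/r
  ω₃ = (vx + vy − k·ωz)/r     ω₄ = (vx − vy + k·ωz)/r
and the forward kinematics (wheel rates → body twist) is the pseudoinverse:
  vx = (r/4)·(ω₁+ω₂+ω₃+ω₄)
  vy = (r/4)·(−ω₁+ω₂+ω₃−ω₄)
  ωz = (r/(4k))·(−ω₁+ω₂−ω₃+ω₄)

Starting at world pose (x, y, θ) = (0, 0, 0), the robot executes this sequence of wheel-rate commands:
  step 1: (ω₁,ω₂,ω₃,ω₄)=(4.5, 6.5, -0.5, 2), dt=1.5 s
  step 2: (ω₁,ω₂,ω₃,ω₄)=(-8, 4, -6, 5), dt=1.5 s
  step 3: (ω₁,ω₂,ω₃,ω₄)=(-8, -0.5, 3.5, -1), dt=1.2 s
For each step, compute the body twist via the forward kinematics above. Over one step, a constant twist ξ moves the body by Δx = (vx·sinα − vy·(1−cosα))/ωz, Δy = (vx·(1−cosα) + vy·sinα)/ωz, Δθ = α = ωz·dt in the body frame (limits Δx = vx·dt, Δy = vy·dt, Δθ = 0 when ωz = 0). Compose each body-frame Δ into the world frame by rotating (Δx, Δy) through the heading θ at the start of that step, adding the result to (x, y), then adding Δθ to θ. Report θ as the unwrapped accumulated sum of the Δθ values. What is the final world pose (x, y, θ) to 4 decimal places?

(-0.0204, -0.1200, 1.6018)

step 1: ξ=(vx,vy,ωz)=(0.1562, -0.0063, 0.1607), dt=1.5 → body Δ=(0.2332, 0.0188, 0.2411) → world pose (0.2332, 0.0188, 0.2411)
step 2: ξ=(vx,vy,ωz)=(-0.0625, 0.0125, 0.8214), dt=1.5 → body Δ=(-0.0819, -0.0365, 1.2321) → world pose (0.1624, -0.0361, 1.4732)
step 3: ξ=(vx,vy,ωz)=(-0.0750, 0.1500, 0.1071), dt=1.2 → body Δ=(-0.1013, 0.1737, 0.1286) → world pose (-0.0204, -0.1200, 1.6018)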